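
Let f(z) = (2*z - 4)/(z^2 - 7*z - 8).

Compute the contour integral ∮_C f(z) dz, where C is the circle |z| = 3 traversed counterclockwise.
4*I*pi/3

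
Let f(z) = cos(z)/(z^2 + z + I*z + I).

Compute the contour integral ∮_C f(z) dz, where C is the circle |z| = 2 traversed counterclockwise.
By the residue theorem, ∮_C f(z) dz = 2πi · (sum of the residues of f at the poles inside |z| = 2).

The denominator factors as (z + 1)*(z + I), so the singularities of f are simple poles at z = -1, z = -I.
  |-1|² = 1 < 4 = 2², so this pole is inside the contour.
  |-I|² = 1 < 4 = 2², so this pole is inside the contour.

With P(z) = cos(z) and Q(z) = z^2 + z + I*z + I, each pole is simple, so Res(f, z₀) = P(z₀)/Q'(z₀) with Q'(z) = 2*z + 1 + I.
  Res(f, -1) = P(-1)/Q'(-1) = (cos(1))/(-1 + I) = (-1/2 - I/2)*cos(1)
  Res(f, -I) = P(-I)/Q'(-I) = (cosh(1))/(1 - I) = (1/2 + I/2)*cosh(1)

Sum of residues inside C: (-1/2 - I/2)*cos(1) + (1/2 + I/2)*cosh(1)
∮_C f(z) dz = 2πi · ((-1/2 - I/2)*cos(1) + (1/2 + I/2)*cosh(1)) = pi*(1 - I)*cos(1) + pi*(-1 + I)*cosh(1)

Final answer: pi*(1 - I)*cos(1) + pi*(-1 + I)*cosh(1)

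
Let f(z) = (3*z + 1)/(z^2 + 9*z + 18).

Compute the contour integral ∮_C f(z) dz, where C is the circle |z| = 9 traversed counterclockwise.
6*I*pi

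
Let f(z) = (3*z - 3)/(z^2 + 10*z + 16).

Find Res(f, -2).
Write f(z) = P(z)/Q(z) with P(z) = 3*z - 3 and Q(z) = z^2 + 10*z + 16.
The denominator factors as Q(z) = (z + 2)*(z + 8), so z = -2 is a simple zero of Q and P is analytic there; z = -2 is therefore a simple pole and
  Res(f, z₀) = P(z₀)/Q'(z₀).

Q'(z) = 2*z + 10, so Q'(-2) = 6.
P(-2) = -9.

Res(f, -2) = (-9)/(6) = -3/2

Final answer: -3/2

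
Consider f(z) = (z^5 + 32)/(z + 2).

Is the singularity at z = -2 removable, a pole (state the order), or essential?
removable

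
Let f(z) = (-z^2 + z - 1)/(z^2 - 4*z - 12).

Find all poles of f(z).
The singularities of f are the zeros of the denominator. Factoring,
  z^2 - 4*z - 12 = (z - 6)*(z + 2)
so the candidates are z = 6, z = -2.

Check the numerator P(z) = -z^2 + z - 1 at each one:
  P(6) = -31 ≠ 0, so z = 6 is a (simple) pole.
  P(-2) = -7 ≠ 0, so z = -2 is a (simple) pole.

Poles of f: {-2, 6}

Final answer: {-2, 6}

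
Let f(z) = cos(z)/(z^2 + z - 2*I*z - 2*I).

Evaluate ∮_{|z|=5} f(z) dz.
By the residue theorem, ∮_C f(z) dz = 2πi · (sum of the residues of f at the poles inside |z| = 5).

The denominator factors as (z - 2*I)*(z + 1), so the singularities of f are simple poles at z = 2*I, z = -1.
  |2*I|² = 4 < 25 = 5², so this pole is inside the contour.
  |-1|² = 1 < 25 = 5², so this pole is inside the contour.

With P(z) = cos(z) and Q(z) = z^2 + z - 2*I*z - 2*I, each pole is simple, so Res(f, z₀) = P(z₀)/Q'(z₀) with Q'(z) = 2*z + 1 - 2*I.
  Res(f, 2*I) = P(2*I)/Q'(2*I) = (cosh(2))/(1 + 2*I) = (1/5 - 2*I/5)*cosh(2)
  Res(f, -1) = P(-1)/Q'(-1) = (cos(1))/(-1 - 2*I) = (-1/5 + 2*I/5)*cos(1)

Sum of residues inside C: (1/5 - 2*I/5)*cosh(2) + (-1/5 + 2*I/5)*cos(1)
∮_C f(z) dz = 2πi · ((1/5 - 2*I/5)*cosh(2) + (-1/5 + 2*I/5)*cos(1)) = pi*(-4/5 - 2*I/5)*cos(1) + pi*(4/5 + 2*I/5)*cosh(2)

Final answer: pi*(-4/5 - 2*I/5)*cos(1) + pi*(4/5 + 2*I/5)*cosh(2)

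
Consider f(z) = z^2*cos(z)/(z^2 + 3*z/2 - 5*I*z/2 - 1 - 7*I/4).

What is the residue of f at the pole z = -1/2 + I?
(1/4 - 7*I/4)*cos(1/2 - I)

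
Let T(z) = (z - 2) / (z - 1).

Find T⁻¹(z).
Set w = T(z) = (z - 2) / (z - 1) and solve for z:
  w*(z - 1) = z - 2
  -w + z*(w - 1) + 2 = 0
  z*(w - 1) = w - 2
  z = (2 - w)/(1 - w)
Renaming the variable, T⁻¹(z) = (-z + 2)/(-z + 1) = (z - 2)/(z - 1).
(Check: ad - bc = 1 ≠ 0, so T is invertible.)

Final answer: (z - 2)/(z - 1)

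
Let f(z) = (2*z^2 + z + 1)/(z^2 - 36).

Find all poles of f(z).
The singularities of f are the zeros of the denominator. Factoring,
  z^2 - 36 = (z + 6)*(z - 6)
so the candidates are z = -6, z = 6.

Check the numerator P(z) = 2*z^2 + z + 1 at each one:
  P(-6) = 67 ≠ 0, so z = -6 is a (simple) pole.
  P(6) = 79 ≠ 0, so z = 6 is a (simple) pole.

Poles of f: {-6, 6}

Final answer: {-6, 6}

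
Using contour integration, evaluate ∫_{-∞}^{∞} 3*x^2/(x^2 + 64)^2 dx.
Let f(z) = 3*z^2/(z^2 + 64)^2. The denominator has no real zeros and deg Q - deg P = 2 ≥ 2, so the integral of f over the upper semicircle |z| = R tends to 0 as R → ∞. Closing the contour in the upper half-plane,
  ∫_{-∞}^{∞} f(x) dx = 2πi · Σ Res(f, z_k)  over the poles with Im z_k > 0.

Zeros of the denominator: z^2 + 64 = 0 gives z = ±8*I.
Upper half-plane: z = 8*I (a pole of order 2).

Write f(z) = g(z)/(z - 8*I)^2 with g(z) = 3*z^2/(z + 8*I)^2. For a double pole, Res(f, z₀) = g'(z₀):
  g'(z) = 48*I*z/(z + 8*I)^3
  Res(f, 8*I) = g'(8*I) = -3*I/32

∫_{-∞}^{∞} f(x) dx = 2πi · (-3*I/32) = 3*pi/16

Final answer: 3*pi/16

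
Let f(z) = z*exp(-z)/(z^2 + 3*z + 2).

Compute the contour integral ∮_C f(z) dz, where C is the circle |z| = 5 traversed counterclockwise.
By the residue theorem, ∮_C f(z) dz = 2πi · (sum of the residues of f at the poles inside |z| = 5).

The denominator factors as (z + 1)*(z + 2), so the singularities of f are simple poles at z = -1, z = -2.
  |-1|² = 1 < 25 = 5², so this pole is inside the contour.
  |-2|² = 4 < 25 = 5², so this pole is inside the contour.

With P(z) = z*exp(-z) and Q(z) = z^2 + 3*z + 2, each pole is simple, so Res(f, z₀) = P(z₀)/Q'(z₀) with Q'(z) = 2*z + 3.
  Res(f, -1) = P(-1)/Q'(-1) = (-exp(1))/(1) = -exp(1)
  Res(f, -2) = P(-2)/Q'(-2) = (-2*exp(2))/(-1) = 2*exp(2)

Sum of residues inside C: -exp(1) + 2*exp(2)
∮_C f(z) dz = 2πi · (-exp(1) + 2*exp(2)) = -2*exp(1)*I*pi + 4*I*pi*exp(2)

Final answer: -2*exp(1)*I*pi + 4*I*pi*exp(2)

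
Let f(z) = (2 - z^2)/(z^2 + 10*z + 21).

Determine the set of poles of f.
The singularities of f are the zeros of the denominator. Factoring,
  z^2 + 10*z + 21 = (z + 3)*(z + 7)
so the candidates are z = -3, z = -7.

Check the numerator P(z) = 2 - z^2 at each one:
  P(-3) = -7 ≠ 0, so z = -3 is a (simple) pole.
  P(-7) = -47 ≠ 0, so z = -7 is a (simple) pole.

Poles of f: {-7, -3}

Final answer: {-7, -3}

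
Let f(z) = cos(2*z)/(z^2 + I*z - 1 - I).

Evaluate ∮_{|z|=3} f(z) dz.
pi*(2/5 + 4*I/5)*cos(2) + pi*(-2/5 - 4*I/5)*cos(2 + 2*I)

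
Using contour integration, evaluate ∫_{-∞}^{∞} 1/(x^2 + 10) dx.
Let f(z) = 1/(z^2 + 10). The denominator has no real zeros and deg Q - deg P = 2 ≥ 2, so the integral of f over the upper semicircle |z| = R tends to 0 as R → ∞. Closing the contour in the upper half-plane,
  ∫_{-∞}^{∞} f(x) dx = 2πi · Σ Res(f, z_k)  over the poles with Im z_k > 0.

Zeros of the denominator: z^2 + 10 = 0 gives z = ±sqrt(10)*I.
Upper half-plane: z = sqrt(10)*I (simple).

Each pole is a simple zero of Q(z) = z^2 + 10, so Res(f, z₀) = P(z₀)/Q'(z₀) with P(z) = 1, Q'(z) = 2*z:
  Res(f, sqrt(10)*I) = (1)/(2*sqrt(10)*I) = -sqrt(10)*I/20

∫_{-∞}^{∞} f(x) dx = 2πi · (-sqrt(10)*I/20) = sqrt(10)*pi/10

Final answer: sqrt(10)*pi/10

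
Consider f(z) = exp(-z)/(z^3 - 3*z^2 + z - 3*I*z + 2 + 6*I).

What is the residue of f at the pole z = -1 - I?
Write f(z) = P(z)/Q(z) with P(z) = exp(-z) and Q(z) = z^3 - 3*z^2 + z - 3*I*z + 2 + 6*I.
The denominator factors as Q(z) = (z - 2)*(z - 2 - I)*(z + 1 + I), so z = -1 - I is a simple zero of Q and P is analytic there; z = -1 - I is therefore a simple pole and
  Res(f, z₀) = P(z₀)/Q'(z₀).

Q'(z) = 3*z^2 - 6*z + 1 - 3*I, so Q'(-1 - I) = 7 + 9*I.
P(-1 - I) = exp(1 + I).

Res(f, -1 - I) = (exp(1 + I))/(7 + 9*I) = (7/130 - 9*I/130)*exp(1 + I)

Final answer: (7/130 - 9*I/130)*exp(1 + I)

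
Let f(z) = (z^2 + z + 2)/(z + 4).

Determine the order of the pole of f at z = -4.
Factor the denominator:
  z + 4 = (z + 4)

The numerator P(z) = z^2 + z + 2 has P(-4) = 14 ≠ 0, so no factor of (z + 4) cancels.
Near z = -4 we can therefore write f(z) = g(z)/(z + 4) with g analytic at -4 and g(-4) ≠ 0 (g is just the numerator).

Hence z = -4 is a pole of order 1.

Final answer: 1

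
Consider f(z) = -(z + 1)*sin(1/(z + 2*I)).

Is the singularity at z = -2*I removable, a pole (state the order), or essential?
Let u = z + 2*I. Then
  sin(1/u) = Σ_{k≥0} (-1)^k (1)^(2k+1)/((2k+1)!·u^(2k+1)) = 1/u - 1/(6*u^3) + 1/(120*u^5) + ...
which has infinitely many negative powers of u, so sin(1/(z + 2*I)) has an essential singularity at z = -2*I.
The extra factor z + 1 is a nonzero polynomial; if the product had at most a pole at z = -2*I, dividing by that polynomial would leave sin(1/(z + 2*I)) with at most a pole too — contradiction. (Equivalently, the product's Laurent series still has infinitely many negative powers.)
So the singularity is essential.

Final answer: essential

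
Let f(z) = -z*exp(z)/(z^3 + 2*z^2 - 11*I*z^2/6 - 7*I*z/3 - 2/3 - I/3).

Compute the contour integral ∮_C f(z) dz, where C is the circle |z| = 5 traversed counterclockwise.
By the residue theorem, ∮_C f(z) dz = 2πi · (sum of the residues of f at the poles inside |z| = 5).

The denominator factors as (z + 1 - I/3)*(z + 1 - I)*(z - I/2), so the singularities of f are simple poles at z = -1 + I/3, z = -1 + I, z = I/2.
  |-1 + I/3|² = 10/9 < 25 = 5², so this pole is inside the contour.
  |-1 + I|² = 2 < 25 = 5², so this pole is inside the contour.
  |I/2|² = 1/4 < 25 = 5², so this pole is inside the contour.

With P(z) = -z*exp(z) and Q(z) = z^3 + 2*z^2 - 11*I*z^2/6 - 7*I*z/3 - 2/3 - I/3, each pole is simple, so Res(f, z₀) = P(z₀)/Q'(z₀) with Q'(z) = 3*z^2 + 4*z - 11*I*z/3 - 7*I/3.
  Res(f, -1 + I/3) = P(-1 + I/3)/Q'(-1 + I/3) = ((1 - I/3)*exp(-1 + I/3))/(-1/9 + 2*I/3) = (-27/37 - 51*I/37)*exp(-1 + I/3)
  Res(f, -1 + I) = P(-1 + I)/Q'(-1 + I) = ((1 - I)*exp(-1 + I))/(-1/3 - 2*I/3) = (3/5 + 9*I/5)*exp(-1 + I)
  Res(f, I/2) = P(I/2)/Q'(I/2) = (-I*exp(I/2)/2)/(13/12 - I/3) = (24/185 - 78*I/185)*exp(I/2)

Sum of residues inside C: (-27/37 - 51*I/37)*exp(-1 + I/3) + (24/185 - 78*I/185)*exp(I/2) + (3/5 + 9*I/5)*exp(-1 + I)
∮_C f(z) dz = 2πi · ((-27/37 - 51*I/37)*exp(-1 + I/3) + (24/185 - 78*I/185)*exp(I/2) + (3/5 + 9*I/5)*exp(-1 + I)) = pi*(-18/5 + 6*I/5)*exp(-1 + I) + pi*(102/37 - 54*I/37)*exp(-1 + I/3) + pi*(156/185 + 48*I/185)*exp(I/2)

Final answer: pi*(-18/5 + 6*I/5)*exp(-1 + I) + pi*(102/37 - 54*I/37)*exp(-1 + I/3) + pi*(156/185 + 48*I/185)*exp(I/2)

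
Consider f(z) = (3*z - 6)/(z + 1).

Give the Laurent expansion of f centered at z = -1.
-9/(z + 1) + 3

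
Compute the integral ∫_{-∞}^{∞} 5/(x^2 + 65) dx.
Let f(z) = 5/(z^2 + 65). The denominator has no real zeros and deg Q - deg P = 2 ≥ 2, so the integral of f over the upper semicircle |z| = R tends to 0 as R → ∞. Closing the contour in the upper half-plane,
  ∫_{-∞}^{∞} f(x) dx = 2πi · Σ Res(f, z_k)  over the poles with Im z_k > 0.

Zeros of the denominator: z^2 + 65 = 0 gives z = ±sqrt(65)*I.
Upper half-plane: z = sqrt(65)*I (simple).

Each pole is a simple zero of Q(z) = z^2 + 65, so Res(f, z₀) = P(z₀)/Q'(z₀) with P(z) = 5, Q'(z) = 2*z:
  Res(f, sqrt(65)*I) = (5)/(2*sqrt(65)*I) = -sqrt(65)*I/26

∫_{-∞}^{∞} f(x) dx = 2πi · (-sqrt(65)*I/26) = sqrt(65)*pi/13

Final answer: sqrt(65)*pi/13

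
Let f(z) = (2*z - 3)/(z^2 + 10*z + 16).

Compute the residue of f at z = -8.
19/6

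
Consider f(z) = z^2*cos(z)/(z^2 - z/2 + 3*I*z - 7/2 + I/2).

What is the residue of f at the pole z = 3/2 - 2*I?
Write f(z) = P(z)/Q(z) with P(z) = z^2*cos(z) and Q(z) = z^2 - z/2 + 3*I*z - 7/2 + I/2.
The denominator factors as Q(z) = (z + 1 + I)*(z - 3/2 + 2*I), so z = 3/2 - 2*I is a simple zero of Q and P is analytic there; z = 3/2 - 2*I is therefore a simple pole and
  Res(f, z₀) = P(z₀)/Q'(z₀).

Q'(z) = 2*z - 1/2 + 3*I, so Q'(3/2 - 2*I) = 5/2 - I.
P(3/2 - 2*I) = (-7/4 - 6*I)*cos(3/2 - 2*I).

Res(f, 3/2 - 2*I) = ((-7/4 - 6*I)*cos(3/2 - 2*I))/(5/2 - I) = (13/58 - 67*I/29)*cos(3/2 - 2*I)

Final answer: (13/58 - 67*I/29)*cos(3/2 - 2*I)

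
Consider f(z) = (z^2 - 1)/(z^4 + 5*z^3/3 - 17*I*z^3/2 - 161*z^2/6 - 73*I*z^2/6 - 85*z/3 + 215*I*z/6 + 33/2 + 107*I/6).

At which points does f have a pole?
The singularities of f are the zeros of the denominator. Factoring,
  z^4 + 5*z^3/3 - 17*I*z^3/2 - 161*z^2/6 - 73*I*z^2/6 - 85*z/3 + 215*I*z/6 + 33/2 + 107*I/6 = (z - 1 - 3*I)*(z - I)*(z + 2 - 3*I/2)*(z + 2/3 - 3*I)
so the candidates are z = 1 + 3*I, z = I, z = -2 + 3*I/2, z = -2/3 + 3*I.

Check the numerator P(z) = z^2 - 1 at each one:
  P(1 + 3*I) = -9 + 6*I ≠ 0, so z = 1 + 3*I is a (simple) pole.
  P(I) = -2 ≠ 0, so z = I is a (simple) pole.
  P(-2 + 3*I/2) = 3/4 - 6*I ≠ 0, so z = -2 + 3*I/2 is a (simple) pole.
  P(-2/3 + 3*I) = -86/9 - 4*I ≠ 0, so z = -2/3 + 3*I is a (simple) pole.

Poles of f: {-2 + 3*I/2, -2/3 + 3*I, I, 1 + 3*I}

Final answer: {-2 + 3*I/2, -2/3 + 3*I, I, 1 + 3*I}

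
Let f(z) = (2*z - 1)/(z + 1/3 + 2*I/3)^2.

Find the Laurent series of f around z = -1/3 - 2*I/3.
Put w = z - (-1/3 - 2*I/3), i.e. z = w - 1/3 - 2*I/3. The denominator is w^2, so it suffices to rewrite the numerator in powers of w.

P(z) = 2*z - 1
P(w - 1/3 - 2*I/3) = -5/3 - 4*I/3 + 2*w

Dividing each term by w^2:
  f = (-5/3 - 4*I/3)/w^2 + 2/w

Substituting back w = z + 1/3 + 2*I/3:
  f(z) = (-5/3 - 4*I/3)/(z + 1/3 + 2*I/3)^2 + 2/(z + 1/3 + 2*I/3)

The series is finite because the numerator is a polynomial; the negative powers form the principal part, and the coefficient of 1/(z + 1/3 + 2*I/3) gives Res(f, -1/3 - 2*I/3) = 2.

Final answer: (-5/3 - 4*I/3)/(z + 1/3 + 2*I/3)^2 + 2/(z + 1/3 + 2*I/3)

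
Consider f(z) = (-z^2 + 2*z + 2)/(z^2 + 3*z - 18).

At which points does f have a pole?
The singularities of f are the zeros of the denominator. Factoring,
  z^2 + 3*z - 18 = (z + 6)*(z - 3)
so the candidates are z = -6, z = 3.

Check the numerator P(z) = -z^2 + 2*z + 2 at each one:
  P(-6) = -46 ≠ 0, so z = -6 is a (simple) pole.
  P(3) = -1 ≠ 0, so z = 3 is a (simple) pole.

Poles of f: {-6, 3}

Final answer: {-6, 3}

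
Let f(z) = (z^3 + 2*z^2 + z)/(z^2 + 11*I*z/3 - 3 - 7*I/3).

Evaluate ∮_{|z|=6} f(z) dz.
By the residue theorem, ∮_C f(z) dz = 2πi · (sum of the residues of f at the poles inside |z| = 6).

The denominator factors as (z + 1 + 3*I)*(z - 1 + 2*I/3), so the singularities of f are simple poles at z = -1 - 3*I, z = 1 - 2*I/3.
  |-1 - 3*I|² = 10 < 36 = 6², so this pole is inside the contour.
  |1 - 2*I/3|² = 13/9 < 36 = 6², so this pole is inside the contour.

With P(z) = z^3 + 2*z^2 + z and Q(z) = z^2 + 11*I*z/3 - 3 - 7*I/3, each pole is simple, so Res(f, z₀) = P(z₀)/Q'(z₀) with Q'(z) = 2*z + 11*I/3.
  Res(f, -1 - 3*I) = P(-1 - 3*I)/Q'(-1 - 3*I) = (9 + 27*I)/(-2 - 7*I/3) = -729/85 - 297*I/85
  Res(f, 1 - 2*I/3) = P(1 - 2*I/3)/Q'(1 - 2*I/3) = (16/9 - 136*I/27)/(2 + 7*I/3) = -664/765 - 128*I/85

Sum of residues inside C: -85/9 - 5*I
∮_C f(z) dz = 2πi · (-85/9 - 5*I) = pi*(10 - 170*I/9)

Final answer: pi*(10 - 170*I/9)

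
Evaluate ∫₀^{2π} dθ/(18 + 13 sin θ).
2*sqrt(155)*pi/155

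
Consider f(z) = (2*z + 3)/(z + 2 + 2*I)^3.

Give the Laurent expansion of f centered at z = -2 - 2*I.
Put w = z - (-2 - 2*I), i.e. z = w - 2 - 2*I. The denominator is w^3, so it suffices to rewrite the numerator in powers of w.

P(z) = 2*z + 3
P(w - 2 - 2*I) = -1 - 4*I + 2*w

Dividing each term by w^3:
  f = (-1 - 4*I)/w^3 + 2/w^2

Substituting back w = z + 2 + 2*I:
  f(z) = (-1 - 4*I)/(z + 2 + 2*I)^3 + 2/(z + 2 + 2*I)^2

The series is finite because the numerator is a polynomial; the negative powers form the principal part.

Final answer: (-1 - 4*I)/(z + 2 + 2*I)^3 + 2/(z + 2 + 2*I)^2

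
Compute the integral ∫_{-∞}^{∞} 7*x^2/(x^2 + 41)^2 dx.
Let f(z) = 7*z^2/(z^2 + 41)^2. The denominator has no real zeros and deg Q - deg P = 2 ≥ 2, so the integral of f over the upper semicircle |z| = R tends to 0 as R → ∞. Closing the contour in the upper half-plane,
  ∫_{-∞}^{∞} f(x) dx = 2πi · Σ Res(f, z_k)  over the poles with Im z_k > 0.

Zeros of the denominator: z^2 + 41 = 0 gives z = ±sqrt(41)*I.
Upper half-plane: z = sqrt(41)*I (a pole of order 2).

Write f(z) = g(z)/(z - sqrt(41)*I)^2 with g(z) = 7*z^2/(z + sqrt(41)*I)^2. For a double pole, Res(f, z₀) = g'(z₀):
  g'(z) = 14*sqrt(41)*I*z/(z + sqrt(41)*I)^3
  Res(f, sqrt(41)*I) = g'(sqrt(41)*I) = -7*sqrt(41)*I/164

∫_{-∞}^{∞} f(x) dx = 2πi · (-7*sqrt(41)*I/164) = 7*sqrt(41)*pi/82

Final answer: 7*sqrt(41)*pi/82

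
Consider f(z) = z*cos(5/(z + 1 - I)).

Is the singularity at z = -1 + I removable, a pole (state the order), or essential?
Let u = z + 1 - I. Then
  cos(5/u) = Σ_{k≥0} (-1)^k (5)^(2k)/((2k)!·u^(2k)) = 1 - 25/(2*u^2) + 625/(24*u^4) + ...
which has infinitely many negative powers of u, so cos(5/(z + 1 - I)) has an essential singularity at z = -1 + I.
The extra factor z is a nonzero polynomial; if the product had at most a pole at z = -1 + I, dividing by that polynomial would leave cos(5/(z + 1 - I)) with at most a pole too — contradiction. (Equivalently, the product's Laurent series still has infinitely many negative powers.)
So the singularity is essential.

Final answer: essential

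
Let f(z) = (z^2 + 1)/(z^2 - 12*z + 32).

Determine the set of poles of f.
The singularities of f are the zeros of the denominator. Factoring,
  z^2 - 12*z + 32 = (z - 4)*(z - 8)
so the candidates are z = 4, z = 8.

Check the numerator P(z) = z^2 + 1 at each one:
  P(4) = 17 ≠ 0, so z = 4 is a (simple) pole.
  P(8) = 65 ≠ 0, so z = 8 is a (simple) pole.

Poles of f: {4, 8}

Final answer: {4, 8}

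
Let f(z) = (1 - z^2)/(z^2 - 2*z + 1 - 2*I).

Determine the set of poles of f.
{-I, 2 + I}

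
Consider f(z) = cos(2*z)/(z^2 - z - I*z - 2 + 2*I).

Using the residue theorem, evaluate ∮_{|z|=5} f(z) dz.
By the residue theorem, ∮_C f(z) dz = 2πi · (sum of the residues of f at the poles inside |z| = 5).

The denominator factors as (z + 1 - I)*(z - 2), so the singularities of f are simple poles at z = -1 + I, z = 2.
  |-1 + I|² = 2 < 25 = 5², so this pole is inside the contour.
  |2|² = 4 < 25 = 5², so this pole is inside the contour.

With P(z) = cos(2*z) and Q(z) = z^2 - z - I*z - 2 + 2*I, each pole is simple, so Res(f, z₀) = P(z₀)/Q'(z₀) with Q'(z) = 2*z - 1 - I.
  Res(f, -1 + I) = P(-1 + I)/Q'(-1 + I) = (cos(2 - 2*I))/(-3 + I) = (-3/10 - I/10)*cos(2 - 2*I)
  Res(f, 2) = P(2)/Q'(2) = (cos(4))/(3 - I) = (3/10 + I/10)*cos(4)

Sum of residues inside C: (-3/10 - I/10)*cos(2 - 2*I) + (3/10 + I/10)*cos(4)
∮_C f(z) dz = 2πi · ((-3/10 - I/10)*cos(2 - 2*I) + (3/10 + I/10)*cos(4)) = pi*(-1/5 + 3*I/5)*cos(4) + pi*(1/5 - 3*I/5)*cos(2 - 2*I)

Final answer: pi*(-1/5 + 3*I/5)*cos(4) + pi*(1/5 - 3*I/5)*cos(2 - 2*I)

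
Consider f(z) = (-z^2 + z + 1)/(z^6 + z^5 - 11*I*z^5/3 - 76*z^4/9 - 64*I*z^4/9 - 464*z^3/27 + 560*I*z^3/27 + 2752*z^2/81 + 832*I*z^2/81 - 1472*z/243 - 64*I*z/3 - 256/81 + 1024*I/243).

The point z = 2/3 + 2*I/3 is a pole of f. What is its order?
Factor the denominator:
  z^6 + z^5 - 11*I*z^5/3 - 76*z^4/9 - 64*I*z^4/9 - 464*z^3/27 + 560*I*z^3/27 + 2752*z^2/81 + 832*I*z^2/81 - 1472*z/243 - 64*I*z/3 - 256/81 + 1024*I/243 = (z - 2/3 - 2*I/3)^4*(z + 3 + I)*(z + 2/3 - 2*I)

The numerator P(z) = -z^2 + z + 1 has P(2/3 + 2*I/3) = 5/3 - 2*I/9 ≠ 0, so no factor of (z - 2/3 - 2*I/3) cancels.
Near z = 2/3 + 2*I/3 we can therefore write f(z) = g(z)/(z - 2/3 - 2*I/3)^4 with g analytic at 2/3 + 2*I/3 and g(2/3 + 2*I/3) ≠ 0 (g is the numerator divided by the remaining denominator factors).

Hence z = 2/3 + 2*I/3 is a pole of order 4.

Final answer: 4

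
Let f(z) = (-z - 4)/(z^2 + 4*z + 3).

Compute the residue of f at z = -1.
Write f(z) = P(z)/Q(z) with P(z) = -z - 4 and Q(z) = z^2 + 4*z + 3.
The denominator factors as Q(z) = (z + 3)*(z + 1), so z = -1 is a simple zero of Q and P is analytic there; z = -1 is therefore a simple pole and
  Res(f, z₀) = P(z₀)/Q'(z₀).

Q'(z) = 2*z + 4, so Q'(-1) = 2.
P(-1) = -3.

Res(f, -1) = (-3)/(2) = -3/2

Final answer: -3/2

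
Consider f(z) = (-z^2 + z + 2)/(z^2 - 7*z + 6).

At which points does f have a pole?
The singularities of f are the zeros of the denominator. Factoring,
  z^2 - 7*z + 6 = (z - 6)*(z - 1)
so the candidates are z = 6, z = 1.

Check the numerator P(z) = -z^2 + z + 2 at each one:
  P(6) = -28 ≠ 0, so z = 6 is a (simple) pole.
  P(1) = 2 ≠ 0, so z = 1 is a (simple) pole.

Poles of f: {1, 6}

Final answer: {1, 6}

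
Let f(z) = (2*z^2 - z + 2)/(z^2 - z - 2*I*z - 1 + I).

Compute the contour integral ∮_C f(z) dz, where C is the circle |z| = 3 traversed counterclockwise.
By the residue theorem, ∮_C f(z) dz = 2πi · (sum of the residues of f at the poles inside |z| = 3).

The denominator factors as (z - 1 - I)*(z - I), so the singularities of f are simple poles at z = 1 + I, z = I.
  |1 + I|² = 2 < 9 = 3², so this pole is inside the contour.
  |I|² = 1 < 9 = 3², so this pole is inside the contour.

With P(z) = 2*z^2 - z + 2 and Q(z) = z^2 - z - 2*I*z - 1 + I, each pole is simple, so Res(f, z₀) = P(z₀)/Q'(z₀) with Q'(z) = 2*z - 1 - 2*I.
  Res(f, 1 + I) = P(1 + I)/Q'(1 + I) = (1 + 3*I)/(1) = 1 + 3*I
  Res(f, I) = P(I)/Q'(I) = (-I)/(-1) = I

Sum of residues inside C: 1 + 4*I
∮_C f(z) dz = 2πi · (1 + 4*I) = pi*(-8 + 2*I)

Final answer: pi*(-8 + 2*I)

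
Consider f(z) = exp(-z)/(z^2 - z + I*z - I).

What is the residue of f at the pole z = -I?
(-1/2 + I/2)*exp(I)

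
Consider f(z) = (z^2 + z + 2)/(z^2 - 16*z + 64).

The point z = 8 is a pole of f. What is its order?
2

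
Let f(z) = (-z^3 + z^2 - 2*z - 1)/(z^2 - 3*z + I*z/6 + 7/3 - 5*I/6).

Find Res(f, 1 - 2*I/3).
8/153 - 30*I/17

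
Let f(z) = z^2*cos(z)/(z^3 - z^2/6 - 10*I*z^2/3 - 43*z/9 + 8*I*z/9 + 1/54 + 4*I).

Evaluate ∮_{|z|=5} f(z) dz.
By the residue theorem, ∮_C f(z) dz = 2πi · (sum of the residues of f at the poles inside |z| = 5).

The denominator factors as (z + 1 - 2*I/3)*(z - 3/2 - 2*I/3)*(z + 1/3 - 2*I), so the singularities of f are simple poles at z = -1 + 2*I/3, z = 3/2 + 2*I/3, z = -1/3 + 2*I.
  |-1 + 2*I/3|² = 13/9 < 25 = 5², so this pole is inside the contour.
  |3/2 + 2*I/3|² = 97/36 < 25 = 5², so this pole is inside the contour.
  |-1/3 + 2*I|² = 37/9 < 25 = 5², so this pole is inside the contour.

With P(z) = z^2*cos(z) and Q(z) = z^3 - z^2/6 - 10*I*z^2/3 - 43*z/9 + 8*I*z/9 + 1/54 + 4*I, each pole is simple, so Res(f, z₀) = P(z₀)/Q'(z₀) with Q'(z) = 3*z^2 - z/3 - 20*I*z/3 - 43/9 + 8*I/9.
  Res(f, -1 + 2*I/3) = P(-1 + 2*I/3)/Q'(-1 + 2*I/3) = ((5/9 - 4*I/3)*cos(1 - 2*I/3))/(5/3 + 10*I/3) = (-19/75 - 22*I/75)*cos(1 - 2*I/3)
  Res(f, 3/2 + 2*I/3) = P(3/2 + 2*I/3)/Q'(3/2 + 2*I/3) = ((65/36 + 2*I)*cos(3/2 + 2*I/3))/(55/12 - 10*I/3) = (139/2775 + 1312*I/2775)*cos(3/2 + 2*I/3)
  Res(f, -1/3 + 2*I) = P(-1/3 + 2*I)/Q'(-1/3 + 2*I) = ((-35/9 - 4*I/3)*cos(1/3 - 2*I))/(-3 - 14*I/9) = (1113/925 - 166*I/925)*cos(1/3 - 2*I)

Sum of residues inside C: (-19/75 - 22*I/75)*cos(1 - 2*I/3) + (139/2775 + 1312*I/2775)*cos(3/2 + 2*I/3) + (1113/925 - 166*I/925)*cos(1/3 - 2*I)
∮_C f(z) dz = 2πi · ((-19/75 - 22*I/75)*cos(1 - 2*I/3) + (139/2775 + 1312*I/2775)*cos(3/2 + 2*I/3) + (1113/925 - 166*I/925)*cos(1/3 - 2*I)) = pi*(44/75 - 38*I/75)*cos(1 - 2*I/3) + pi*(-2624/2775 + 278*I/2775)*cos(3/2 + 2*I/3) + pi*(332/925 + 2226*I/925)*cos(1/3 - 2*I)

Final answer: pi*(44/75 - 38*I/75)*cos(1 - 2*I/3) + pi*(-2624/2775 + 278*I/2775)*cos(3/2 + 2*I/3) + pi*(332/925 + 2226*I/925)*cos(1/3 - 2*I)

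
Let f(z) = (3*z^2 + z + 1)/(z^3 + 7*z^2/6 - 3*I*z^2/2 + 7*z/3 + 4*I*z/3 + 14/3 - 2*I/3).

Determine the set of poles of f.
The singularities of f are the zeros of the denominator. Factoring,
  z^3 + 7*z^2/6 - 3*I*z^2/2 + 7*z/3 + 4*I*z/3 + 14/3 - 2*I/3 = (z + 1 - I)*(z + 2/3 - 2*I)*(z - 1/2 + 3*I/2)
so the candidates are z = -1 + I, z = -2/3 + 2*I, z = 1/2 - 3*I/2.

Check the numerator P(z) = 3*z^2 + z + 1 at each one:
  P(-1 + I) = -5*I ≠ 0, so z = -1 + I is a (simple) pole.
  P(-2/3 + 2*I) = -31/3 - 6*I ≠ 0, so z = -2/3 + 2*I is a (simple) pole.
  P(1/2 - 3*I/2) = -9/2 - 6*I ≠ 0, so z = 1/2 - 3*I/2 is a (simple) pole.

Poles of f: {-1 + I, -2/3 + 2*I, 1/2 - 3*I/2}

Final answer: {-1 + I, -2/3 + 2*I, 1/2 - 3*I/2}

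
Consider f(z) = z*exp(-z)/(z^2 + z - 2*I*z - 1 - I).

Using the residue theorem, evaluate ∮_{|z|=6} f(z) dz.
By the residue theorem, ∮_C f(z) dz = 2πi · (sum of the residues of f at the poles inside |z| = 6).

The denominator factors as (z - I)*(z + 1 - I), so the singularities of f are simple poles at z = I, z = -1 + I.
  |I|² = 1 < 36 = 6², so this pole is inside the contour.
  |-1 + I|² = 2 < 36 = 6², so this pole is inside the contour.

With P(z) = z*exp(-z) and Q(z) = z^2 + z - 2*I*z - 1 - I, each pole is simple, so Res(f, z₀) = P(z₀)/Q'(z₀) with Q'(z) = 2*z + 1 - 2*I.
  Res(f, I) = P(I)/Q'(I) = (I*exp(-I))/(1) = I*exp(-I)
  Res(f, -1 + I) = P(-1 + I)/Q'(-1 + I) = ((-1 + I)*exp(1 - I))/(-1) = (1 - I)*exp(1 - I)

Sum of residues inside C: (1 - I)*exp(1 - I) + I*exp(-I)
∮_C f(z) dz = 2πi · ((1 - I)*exp(1 - I) + I*exp(-I)) = pi*(2 + 2*I)*exp(1 - I) - 2*pi*exp(-I)

Final answer: pi*(2 + 2*I)*exp(1 - I) - 2*pi*exp(-I)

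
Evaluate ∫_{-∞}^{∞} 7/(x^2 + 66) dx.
7*sqrt(66)*pi/66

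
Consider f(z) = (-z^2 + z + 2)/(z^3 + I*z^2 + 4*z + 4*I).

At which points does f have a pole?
The singularities of f are the zeros of the denominator. Factoring,
  z^3 + I*z^2 + 4*z + 4*I = (z - 2*I)*(z + 2*I)*(z + I)
so the candidates are z = 2*I, z = -2*I, z = -I.

Check the numerator P(z) = -z^2 + z + 2 at each one:
  P(2*I) = 6 + 2*I ≠ 0, so z = 2*I is a (simple) pole.
  P(-2*I) = 6 - 2*I ≠ 0, so z = -2*I is a (simple) pole.
  P(-I) = 3 - I ≠ 0, so z = -I is a (simple) pole.

Poles of f: {-2*I, -I, 2*I}

Final answer: {-2*I, -I, 2*I}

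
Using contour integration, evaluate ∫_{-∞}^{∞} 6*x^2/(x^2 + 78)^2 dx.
sqrt(78)*pi/26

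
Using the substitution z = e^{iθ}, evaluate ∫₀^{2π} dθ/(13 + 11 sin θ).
Call the integral J. The integrand is 2π-periodic and we integrate over a full period, so shifting θ does not change the value (θ → θ + π/2 turns sin θ into cos θ). Hence
  J = ∫₀^{2π} dθ/(13 + 11 cos θ).
Put z = e^{iθ}: then cos θ = (z + 1/z)/2, dθ = dz/(iz), and z runs once counterclockwise around |z| = 1:
  J = ∮_{|z|=1} 1/(13 + 11*(z + 1/z)/2) · dz/(iz) = (2/i) ∮_{|z|=1} dz/(11*z^2 + 26*z + 11).
The roots of 11*z^2 + 26*z + 11 are z = (-13 ± sqrt(13^2 - 11^2))/11, with sqrt(48) = 4*sqrt(3); their product is 1, so only z₊ = -13/11 + 4*sqrt(3)/11 lies inside the unit circle (z₋ = -13/11 - 4*sqrt(3)/11 lies outside).
z₊ is a simple zero of q(z) = 11*z^2 + 26*z + 11, so Res(1/q, z₊) = 1/q'(z₊) with q'(z) = 22*z + 26; and q'(z₊) = 11*(z₊ - z₋) = 8*sqrt(3).
Therefore J = (2/i) · 2πi · 1/(8*sqrt(3)) = 2*pi/(4*sqrt(3)) = sqrt(3)*pi/6

Final answer: sqrt(3)*pi/6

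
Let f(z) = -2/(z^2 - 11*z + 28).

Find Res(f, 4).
Write f(z) = P(z)/Q(z) with P(z) = -2 and Q(z) = z^2 - 11*z + 28.
The denominator factors as Q(z) = (z - 4)*(z - 7), so z = 4 is a simple zero of Q and P is analytic there; z = 4 is therefore a simple pole and
  Res(f, z₀) = P(z₀)/Q'(z₀).

Q'(z) = 2*z - 11, so Q'(4) = -3.
P(4) = -2.

Res(f, 4) = (-2)/(-3) = 2/3

Final answer: 2/3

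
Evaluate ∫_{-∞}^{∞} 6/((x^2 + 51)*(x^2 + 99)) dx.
pi*(-17*sqrt(11) + 11*sqrt(51))/4488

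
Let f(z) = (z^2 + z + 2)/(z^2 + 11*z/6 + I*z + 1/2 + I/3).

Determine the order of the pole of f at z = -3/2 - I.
Factor the denominator:
  z^2 + 11*z/6 + I*z + 1/2 + I/3 = (z + 3/2 + I)*(z + 1/3)

The numerator P(z) = z^2 + z + 2 has P(-3/2 - I) = 7/4 + 2*I ≠ 0, so no factor of (z + 3/2 + I) cancels.
Near z = -3/2 - I we can therefore write f(z) = g(z)/(z + 3/2 + I) with g analytic at -3/2 - I and g(-3/2 - I) ≠ 0 (g is the numerator divided by the remaining denominator factors).

Hence z = -3/2 - I is a pole of order 1.

Final answer: 1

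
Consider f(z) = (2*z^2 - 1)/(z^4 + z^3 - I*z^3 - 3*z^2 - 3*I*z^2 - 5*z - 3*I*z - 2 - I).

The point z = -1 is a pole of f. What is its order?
3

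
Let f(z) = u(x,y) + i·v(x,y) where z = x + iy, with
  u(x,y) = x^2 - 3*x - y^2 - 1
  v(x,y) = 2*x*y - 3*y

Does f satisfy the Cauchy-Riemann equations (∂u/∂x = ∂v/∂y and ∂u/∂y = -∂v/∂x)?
∂u/∂x = 2*x - 3
∂v/∂y = 2*x - 3
∂u/∂y = -2*y
∂v/∂x = 2*y
∂u/∂x = ∂v/∂y and ∂u/∂y = -∂v/∂x hold identically; f is analytic.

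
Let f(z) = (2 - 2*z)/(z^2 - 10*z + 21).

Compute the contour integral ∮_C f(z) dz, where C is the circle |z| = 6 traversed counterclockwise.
2*I*pi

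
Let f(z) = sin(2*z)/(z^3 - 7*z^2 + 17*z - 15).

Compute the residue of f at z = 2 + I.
(-1/4 + I/4)*sin(4 + 2*I)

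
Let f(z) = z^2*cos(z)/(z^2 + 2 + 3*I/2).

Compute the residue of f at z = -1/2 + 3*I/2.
Write f(z) = P(z)/Q(z) with P(z) = z^2*cos(z) and Q(z) = z^2 + 2 + 3*I/2.
The denominator factors as Q(z) = (z - 1/2 + 3*I/2)*(z + 1/2 - 3*I/2), so z = -1/2 + 3*I/2 is a simple zero of Q and P is analytic there; z = -1/2 + 3*I/2 is therefore a simple pole and
  Res(f, z₀) = P(z₀)/Q'(z₀).

Q'(z) = 2*z, so Q'(-1/2 + 3*I/2) = -1 + 3*I.
P(-1/2 + 3*I/2) = (-2 - 3*I/2)*cos(1/2 - 3*I/2).

Res(f, -1/2 + 3*I/2) = ((-2 - 3*I/2)*cos(1/2 - 3*I/2))/(-1 + 3*I) = (-1/4 + 3*I/4)*cos(1/2 - 3*I/2)

Final answer: (-1/4 + 3*I/4)*cos(1/2 - 3*I/2)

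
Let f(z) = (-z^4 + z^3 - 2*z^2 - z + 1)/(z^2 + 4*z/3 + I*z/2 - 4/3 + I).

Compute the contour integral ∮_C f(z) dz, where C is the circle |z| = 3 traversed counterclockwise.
By the residue theorem, ∮_C f(z) dz = 2πi · (sum of the residues of f at the poles inside |z| = 3).

The denominator factors as (z + 2)*(z - 2/3 + I/2), so the singularities of f are simple poles at z = -2, z = 2/3 - I/2.
  |-2|² = 4 < 9 = 3², so this pole is inside the contour.
  |2/3 - I/2|² = 25/36 < 9 = 3², so this pole is inside the contour.

With P(z) = -z^4 + z^3 - 2*z^2 - z + 1 and Q(z) = z^2 + 4*z/3 + I*z/2 - 4/3 + I, each pole is simple, so Res(f, z₀) = P(z₀)/Q'(z₀) with Q'(z) = 2*z + 4/3 + I/2.
  Res(f, -2) = P(-2)/Q'(-2) = (-29)/(-8/3 + I/2) = 2784/265 + 522*I/265
  Res(f, 2/3 - I/2) = P(2/3 - I/2)/Q'(2/3 - I/2) = (191/1296 + 335*I/216)/(8/3 - I/2) = -1487/28620 + 3637*I/6360

Sum of residues inside C: 1129/108 + 61*I/24
∮_C f(z) dz = 2πi · (1129/108 + 61*I/24) = pi*(-61/12 + 1129*I/54)

Final answer: pi*(-61/12 + 1129*I/54)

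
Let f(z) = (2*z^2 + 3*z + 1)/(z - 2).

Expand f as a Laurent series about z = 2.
15/(z - 2) + 11 + 2*(z - 2)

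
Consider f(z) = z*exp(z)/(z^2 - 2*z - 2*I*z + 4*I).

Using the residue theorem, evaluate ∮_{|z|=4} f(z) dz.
By the residue theorem, ∮_C f(z) dz = 2πi · (sum of the residues of f at the poles inside |z| = 4).

The denominator factors as (z - 2*I)*(z - 2), so the singularities of f are simple poles at z = 2*I, z = 2.
  |2*I|² = 4 < 16 = 4², so this pole is inside the contour.
  |2|² = 4 < 16 = 4², so this pole is inside the contour.

With P(z) = z*exp(z) and Q(z) = z^2 - 2*z - 2*I*z + 4*I, each pole is simple, so Res(f, z₀) = P(z₀)/Q'(z₀) with Q'(z) = 2*z - 2 - 2*I.
  Res(f, 2*I) = P(2*I)/Q'(2*I) = (2*I*exp(2*I))/(-2 + 2*I) = (1/2 - I/2)*exp(2*I)
  Res(f, 2) = P(2)/Q'(2) = (2*exp(2))/(2 - 2*I) = (1/2 + I/2)*exp(2)

Sum of residues inside C: (1/2 - I/2)*exp(2*I) + (1/2 + I/2)*exp(2)
∮_C f(z) dz = 2πi · ((1/2 - I/2)*exp(2*I) + (1/2 + I/2)*exp(2)) = pi*(1 + I)*exp(2*I) + pi*(-1 + I)*exp(2)

Final answer: pi*(1 + I)*exp(2*I) + pi*(-1 + I)*exp(2)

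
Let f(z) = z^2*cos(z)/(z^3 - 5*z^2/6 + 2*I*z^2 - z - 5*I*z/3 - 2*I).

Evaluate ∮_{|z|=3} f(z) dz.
By the residue theorem, ∮_C f(z) dz = 2πi · (sum of the residues of f at the poles inside |z| = 3).

The denominator factors as (z - 3/2)*(z + 2*I)*(z + 2/3), so the singularities of f are simple poles at z = 3/2, z = -2*I, z = -2/3.
  |3/2|² = 9/4 < 9 = 3², so this pole is inside the contour.
  |-2*I|² = 4 < 9 = 3², so this pole is inside the contour.
  |-2/3|² = 4/9 < 9 = 3², so this pole is inside the contour.

With P(z) = z^2*cos(z) and Q(z) = z^3 - 5*z^2/6 + 2*I*z^2 - z - 5*I*z/3 - 2*I, each pole is simple, so Res(f, z₀) = P(z₀)/Q'(z₀) with Q'(z) = 3*z^2 - 5*z/3 + 4*I*z - 1 - 5*I/3.
  Res(f, 3/2) = P(3/2)/Q'(3/2) = (9*cos(3/2)/4)/(13/4 + 13*I/3) = (81/325 - 108*I/325)*cos(3/2)
  Res(f, -2*I) = P(-2*I)/Q'(-2*I) = (-4*cosh(2))/(-5 + 5*I/3) = (18/25 + 6*I/25)*cosh(2)
  Res(f, -2/3) = P(-2/3)/Q'(-2/3) = (4*cos(2/3)/9)/(13/9 - 13*I/3) = (2/65 + 6*I/65)*cos(2/3)

Sum of residues inside C: (81/325 - 108*I/325)*cos(3/2) + (2/65 + 6*I/65)*cos(2/3) + (18/25 + 6*I/25)*cosh(2)
∮_C f(z) dz = 2πi · ((81/325 - 108*I/325)*cos(3/2) + (2/65 + 6*I/65)*cos(2/3) + (18/25 + 6*I/25)*cosh(2)) = pi*(216/325 + 162*I/325)*cos(3/2) + pi*(-12/65 + 4*I/65)*cos(2/3) + pi*(-12/25 + 36*I/25)*cosh(2)

Final answer: pi*(216/325 + 162*I/325)*cos(3/2) + pi*(-12/65 + 4*I/65)*cos(2/3) + pi*(-12/25 + 36*I/25)*cosh(2)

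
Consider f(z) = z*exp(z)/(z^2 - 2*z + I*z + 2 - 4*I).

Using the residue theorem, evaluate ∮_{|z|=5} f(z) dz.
By the residue theorem, ∮_C f(z) dz = 2πi · (sum of the residues of f at the poles inside |z| = 5).

The denominator factors as (z + 2*I)*(z - 2 - I), so the singularities of f are simple poles at z = -2*I, z = 2 + I.
  |-2*I|² = 4 < 25 = 5², so this pole is inside the contour.
  |2 + I|² = 5 < 25 = 5², so this pole is inside the contour.

With P(z) = z*exp(z) and Q(z) = z^2 - 2*z + I*z + 2 - 4*I, each pole is simple, so Res(f, z₀) = P(z₀)/Q'(z₀) with Q'(z) = 2*z - 2 + I.
  Res(f, -2*I) = P(-2*I)/Q'(-2*I) = (-2*I*exp(-2*I))/(-2 - 3*I) = (6/13 + 4*I/13)*exp(-2*I)
  Res(f, 2 + I) = P(2 + I)/Q'(2 + I) = ((2 + I)*exp(2 + I))/(2 + 3*I) = (7/13 - 4*I/13)*exp(2 + I)

Sum of residues inside C: (6/13 + 4*I/13)*exp(-2*I) + (7/13 - 4*I/13)*exp(2 + I)
∮_C f(z) dz = 2πi · ((6/13 + 4*I/13)*exp(-2*I) + (7/13 - 4*I/13)*exp(2 + I)) = pi*(-8/13 + 12*I/13)*exp(-2*I) + pi*(8/13 + 14*I/13)*exp(2 + I)

Final answer: pi*(-8/13 + 12*I/13)*exp(-2*I) + pi*(8/13 + 14*I/13)*exp(2 + I)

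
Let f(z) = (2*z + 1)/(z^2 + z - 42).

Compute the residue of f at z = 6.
Write f(z) = P(z)/Q(z) with P(z) = 2*z + 1 and Q(z) = z^2 + z - 42.
The denominator factors as Q(z) = (z + 7)*(z - 6), so z = 6 is a simple zero of Q and P is analytic there; z = 6 is therefore a simple pole and
  Res(f, z₀) = P(z₀)/Q'(z₀).

Q'(z) = 2*z + 1, so Q'(6) = 13.
P(6) = 13.

Res(f, 6) = (13)/(13) = 1

Final answer: 1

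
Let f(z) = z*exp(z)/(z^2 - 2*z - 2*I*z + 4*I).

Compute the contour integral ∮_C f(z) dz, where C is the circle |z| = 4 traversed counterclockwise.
By the residue theorem, ∮_C f(z) dz = 2πi · (sum of the residues of f at the poles inside |z| = 4).

The denominator factors as (z - 2*I)*(z - 2), so the singularities of f are simple poles at z = 2*I, z = 2.
  |2*I|² = 4 < 16 = 4², so this pole is inside the contour.
  |2|² = 4 < 16 = 4², so this pole is inside the contour.

With P(z) = z*exp(z) and Q(z) = z^2 - 2*z - 2*I*z + 4*I, each pole is simple, so Res(f, z₀) = P(z₀)/Q'(z₀) with Q'(z) = 2*z - 2 - 2*I.
  Res(f, 2*I) = P(2*I)/Q'(2*I) = (2*I*exp(2*I))/(-2 + 2*I) = (1/2 - I/2)*exp(2*I)
  Res(f, 2) = P(2)/Q'(2) = (2*exp(2))/(2 - 2*I) = (1/2 + I/2)*exp(2)

Sum of residues inside C: (1/2 - I/2)*exp(2*I) + (1/2 + I/2)*exp(2)
∮_C f(z) dz = 2πi · ((1/2 - I/2)*exp(2*I) + (1/2 + I/2)*exp(2)) = pi*(1 + I)*exp(2*I) + pi*(-1 + I)*exp(2)

Final answer: pi*(1 + I)*exp(2*I) + pi*(-1 + I)*exp(2)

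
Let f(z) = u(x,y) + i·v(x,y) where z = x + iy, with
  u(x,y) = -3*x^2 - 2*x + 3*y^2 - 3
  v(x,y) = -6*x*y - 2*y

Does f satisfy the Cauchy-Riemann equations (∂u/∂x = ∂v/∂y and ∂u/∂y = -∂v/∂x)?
∂u/∂x = -6*x - 2
∂v/∂y = -6*x - 2
∂u/∂y = 6*y
∂v/∂x = -6*y
∂u/∂x = ∂v/∂y and ∂u/∂y = -∂v/∂x hold identically; f is analytic.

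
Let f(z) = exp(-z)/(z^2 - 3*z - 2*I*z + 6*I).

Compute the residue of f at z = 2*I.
Write f(z) = P(z)/Q(z) with P(z) = exp(-z) and Q(z) = z^2 - 3*z - 2*I*z + 6*I.
The denominator factors as Q(z) = (z - 2*I)*(z - 3), so z = 2*I is a simple zero of Q and P is analytic there; z = 2*I is therefore a simple pole and
  Res(f, z₀) = P(z₀)/Q'(z₀).

Q'(z) = 2*z - 3 - 2*I, so Q'(2*I) = -3 + 2*I.
P(2*I) = exp(-2*I).

Res(f, 2*I) = (exp(-2*I))/(-3 + 2*I) = (-3/13 - 2*I/13)*exp(-2*I)

Final answer: (-3/13 - 2*I/13)*exp(-2*I)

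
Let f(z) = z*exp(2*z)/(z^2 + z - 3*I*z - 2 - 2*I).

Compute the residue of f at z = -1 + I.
Write f(z) = P(z)/Q(z) with P(z) = z*exp(2*z) and Q(z) = z^2 + z - 3*I*z - 2 - 2*I.
The denominator factors as Q(z) = (z - 2*I)*(z + 1 - I), so z = -1 + I is a simple zero of Q and P is analytic there; z = -1 + I is therefore a simple pole and
  Res(f, z₀) = P(z₀)/Q'(z₀).

Q'(z) = 2*z + 1 - 3*I, so Q'(-1 + I) = -1 - I.
P(-1 + I) = (-1 + I)*exp(-2 + 2*I).

Res(f, -1 + I) = ((-1 + I)*exp(-2 + 2*I))/(-1 - I) = -I*exp(-2 + 2*I)

Final answer: -I*exp(-2 + 2*I)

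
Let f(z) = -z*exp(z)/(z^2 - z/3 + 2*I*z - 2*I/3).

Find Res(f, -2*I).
Write f(z) = P(z)/Q(z) with P(z) = -z*exp(z) and Q(z) = z^2 - z/3 + 2*I*z - 2*I/3.
The denominator factors as Q(z) = (z + 2*I)*(z - 1/3), so z = -2*I is a simple zero of Q and P is analytic there; z = -2*I is therefore a simple pole and
  Res(f, z₀) = P(z₀)/Q'(z₀).

Q'(z) = 2*z - 1/3 + 2*I, so Q'(-2*I) = -1/3 - 2*I.
P(-2*I) = 2*I*exp(-2*I).

Res(f, -2*I) = (2*I*exp(-2*I))/(-1/3 - 2*I) = (-36/37 - 6*I/37)*exp(-2*I)

Final answer: (-36/37 - 6*I/37)*exp(-2*I)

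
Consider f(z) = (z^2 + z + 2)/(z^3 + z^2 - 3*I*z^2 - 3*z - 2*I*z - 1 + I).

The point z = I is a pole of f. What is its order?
2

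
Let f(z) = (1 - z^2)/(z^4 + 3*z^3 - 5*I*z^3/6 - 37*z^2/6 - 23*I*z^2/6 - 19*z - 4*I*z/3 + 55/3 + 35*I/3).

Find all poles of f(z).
The singularities of f are the zeros of the denominator. Factoring,
  z^4 + 3*z^3 - 5*I*z^3/6 - 37*z^2/6 - 23*I*z^2/6 - 19*z - 4*I*z/3 + 55/3 + 35*I/3 = (z + 3 - I)*(z - 1 - I/3)*(z - 2 - I/2)*(z + 3 + I)
so the candidates are z = -3 + I, z = 1 + I/3, z = 2 + I/2, z = -3 - I.

Check the numerator P(z) = 1 - z^2 at each one:
  P(-3 + I) = -7 + 6*I ≠ 0, so z = -3 + I is a (simple) pole.
  P(1 + I/3) = 1/9 - 2*I/3 ≠ 0, so z = 1 + I/3 is a (simple) pole.
  P(2 + I/2) = -11/4 - 2*I ≠ 0, so z = 2 + I/2 is a (simple) pole.
  P(-3 - I) = -7 - 6*I ≠ 0, so z = -3 - I is a (simple) pole.

Poles of f: {-3 - I, -3 + I, 1 + I/3, 2 + I/2}

Final answer: {-3 - I, -3 + I, 1 + I/3, 2 + I/2}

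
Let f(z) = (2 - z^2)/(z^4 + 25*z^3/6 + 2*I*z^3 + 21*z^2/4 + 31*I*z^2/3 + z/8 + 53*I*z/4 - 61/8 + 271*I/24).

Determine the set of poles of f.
The singularities of f are the zeros of the denominator. Factoring,
  z^4 + 25*z^3/6 + 2*I*z^3 + 21*z^2/4 + 31*I*z^2/3 + z/8 + 53*I*z/4 - 61/8 + 271*I/24 = (z - 1/3 + 3*I/2)*(z + 1/2 + 2*I)*(z + 3 - I/2)*(z + 1 - I)
so the candidates are z = 1/3 - 3*I/2, z = -1/2 - 2*I, z = -3 + I/2, z = -1 + I.

Check the numerator P(z) = 2 - z^2 at each one:
  P(1/3 - 3*I/2) = 149/36 + I ≠ 0, so z = 1/3 - 3*I/2 is a (simple) pole.
  P(-1/2 - 2*I) = 23/4 - 2*I ≠ 0, so z = -1/2 - 2*I is a (simple) pole.
  P(-3 + I/2) = -27/4 + 3*I ≠ 0, so z = -3 + I/2 is a (simple) pole.
  P(-1 + I) = 2 + 2*I ≠ 0, so z = -1 + I is a (simple) pole.

Poles of f: {-3 + I/2, -1 + I, -1/2 - 2*I, 1/3 - 3*I/2}

Final answer: {-3 + I/2, -1 + I, -1/2 - 2*I, 1/3 - 3*I/2}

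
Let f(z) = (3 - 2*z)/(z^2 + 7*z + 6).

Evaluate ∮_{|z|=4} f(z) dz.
By the residue theorem, ∮_C f(z) dz = 2πi · (sum of the residues of f at the poles inside |z| = 4).

The denominator factors as (z + 6)*(z + 1), so the singularities of f are simple poles at z = -6, z = -1.
  |-6|² = 36 > 16 = 4², so this pole is outside the contour.
  |-1|² = 1 < 16 = 4², so this pole is inside the contour.

With P(z) = 3 - 2*z and Q(z) = z^2 + 7*z + 6, each pole is simple, so Res(f, z₀) = P(z₀)/Q'(z₀) with Q'(z) = 2*z + 7.
  Res(f, -1) = P(-1)/Q'(-1) = (5)/(5) = 1

∮_C f(z) dz = 2πi · (1) = 2*I*pi

Final answer: 2*I*pi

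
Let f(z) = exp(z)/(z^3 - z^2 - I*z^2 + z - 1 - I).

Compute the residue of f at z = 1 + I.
Write f(z) = P(z)/Q(z) with P(z) = exp(z) and Q(z) = z^3 - z^2 - I*z^2 + z - 1 - I.
The denominator factors as Q(z) = (z - 1 - I)*(z + I)*(z - I), so z = 1 + I is a simple zero of Q and P is analytic there; z = 1 + I is therefore a simple pole and
  Res(f, z₀) = P(z₀)/Q'(z₀).

Q'(z) = 3*z^2 - 2*z - 2*I*z + 1, so Q'(1 + I) = 1 + 2*I.
P(1 + I) = exp(1 + I).

Res(f, 1 + I) = (exp(1 + I))/(1 + 2*I) = (1/5 - 2*I/5)*exp(1 + I)

Final answer: (1/5 - 2*I/5)*exp(1 + I)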